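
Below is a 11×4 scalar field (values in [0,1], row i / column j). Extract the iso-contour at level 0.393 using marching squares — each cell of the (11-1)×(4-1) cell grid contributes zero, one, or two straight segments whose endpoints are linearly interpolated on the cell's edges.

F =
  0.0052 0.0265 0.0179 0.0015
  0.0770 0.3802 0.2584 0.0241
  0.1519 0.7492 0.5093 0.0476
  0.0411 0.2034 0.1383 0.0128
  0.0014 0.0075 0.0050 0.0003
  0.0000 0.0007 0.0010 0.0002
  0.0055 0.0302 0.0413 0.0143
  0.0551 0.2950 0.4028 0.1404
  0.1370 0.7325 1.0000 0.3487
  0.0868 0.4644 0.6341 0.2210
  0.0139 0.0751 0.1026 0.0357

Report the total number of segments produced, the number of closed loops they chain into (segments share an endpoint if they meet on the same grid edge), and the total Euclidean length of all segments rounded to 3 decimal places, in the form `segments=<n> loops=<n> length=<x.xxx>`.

cell (1,0): code 0100 → (1.035,1.000)–(2.000,0.404)
cell (1,1): code 1100 → (1.536,2.000)–(1.035,1.000)
cell (1,2): code 1000 → (2.000,2.252)–(1.536,2.000)
cell (2,0): code 0010 → (2.000,0.404)–(2.653,1.000)
cell (2,1): code 0011 → (2.653,1.000)–(2.313,2.000)
cell (2,2): code 0001 → (2.313,2.000)–(2.000,2.252)
cell (6,1): code 0100 → (6.973,2.000)–(7.000,1.909)
cell (6,2): code 1000 → (7.000,2.037)–(6.973,2.000)
cell (7,0): code 0100 → (7.224,1.000)–(8.000,0.430)
cell (7,1): code 1110 → (7.000,1.909)–(7.224,1.000)
cell (7,2): code 1001 → (8.000,2.932)–(7.000,2.037)
cell (8,0): code 0110 → (8.000,0.430)–(9.000,0.811)
cell (8,2): code 1001 → (9.000,2.584)–(8.000,2.932)
cell (9,0): code 0010 → (9.000,0.811)–(9.183,1.000)
cell (9,1): code 0011 → (9.183,1.000)–(9.454,2.000)
cell (9,2): code 0001 → (9.454,2.000)–(9.000,2.584)
total: 16 segments, chained into 2 closed loop(s), length Σ = 12.672719

segments=16 loops=2 length=12.673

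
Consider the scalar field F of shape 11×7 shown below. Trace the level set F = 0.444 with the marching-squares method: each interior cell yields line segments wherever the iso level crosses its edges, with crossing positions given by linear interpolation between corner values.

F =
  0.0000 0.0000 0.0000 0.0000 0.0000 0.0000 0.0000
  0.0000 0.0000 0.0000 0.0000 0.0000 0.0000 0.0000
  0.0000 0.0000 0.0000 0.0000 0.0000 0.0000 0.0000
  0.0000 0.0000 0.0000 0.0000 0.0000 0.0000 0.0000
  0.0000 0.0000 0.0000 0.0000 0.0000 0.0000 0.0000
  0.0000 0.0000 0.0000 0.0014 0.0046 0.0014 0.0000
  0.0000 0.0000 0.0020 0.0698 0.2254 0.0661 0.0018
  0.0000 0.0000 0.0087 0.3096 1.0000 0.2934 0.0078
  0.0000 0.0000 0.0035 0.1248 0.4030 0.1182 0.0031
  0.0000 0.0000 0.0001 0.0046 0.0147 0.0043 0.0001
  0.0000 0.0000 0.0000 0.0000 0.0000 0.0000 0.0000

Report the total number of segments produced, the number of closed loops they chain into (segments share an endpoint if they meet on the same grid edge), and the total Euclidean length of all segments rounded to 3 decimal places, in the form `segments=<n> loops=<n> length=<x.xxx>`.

segments=4 loops=1 length=4.594

cell (6,3): code 0100 → (6.282,4.000)–(7.000,3.195)
cell (6,4): code 1000 → (7.000,4.787)–(6.282,4.000)
cell (7,3): code 0010 → (7.000,3.195)–(7.931,4.000)
cell (7,4): code 0001 → (7.931,4.000)–(7.000,4.787)
total: 4 segments, chained into 1 closed loop(s), length Σ = 4.594316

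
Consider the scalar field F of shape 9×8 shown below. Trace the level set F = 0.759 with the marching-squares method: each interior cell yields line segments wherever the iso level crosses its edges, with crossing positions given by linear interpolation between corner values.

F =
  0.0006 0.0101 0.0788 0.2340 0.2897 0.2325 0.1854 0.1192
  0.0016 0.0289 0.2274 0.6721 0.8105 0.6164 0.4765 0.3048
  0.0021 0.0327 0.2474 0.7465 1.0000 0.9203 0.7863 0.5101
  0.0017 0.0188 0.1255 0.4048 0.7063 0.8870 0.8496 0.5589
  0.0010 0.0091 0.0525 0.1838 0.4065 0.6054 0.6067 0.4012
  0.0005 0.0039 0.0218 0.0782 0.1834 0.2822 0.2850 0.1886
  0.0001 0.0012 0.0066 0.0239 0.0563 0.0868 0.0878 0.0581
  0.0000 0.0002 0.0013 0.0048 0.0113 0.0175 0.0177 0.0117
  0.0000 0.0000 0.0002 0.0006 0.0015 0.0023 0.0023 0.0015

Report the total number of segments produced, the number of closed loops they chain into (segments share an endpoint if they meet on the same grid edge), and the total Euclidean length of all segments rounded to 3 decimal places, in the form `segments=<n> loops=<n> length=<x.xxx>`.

segments=12 loops=1 length=8.873

cell (0,3): code 0100 → (0.901,4.000)–(1.000,3.628)
cell (0,4): code 1000 → (1.000,4.265)–(0.901,4.000)
cell (1,3): code 0110 → (1.000,3.628)–(2.000,3.049)
cell (1,4): code 1101 → (1.469,5.000)–(1.000,4.265)
cell (1,5): code 1100 → (1.912,6.000)–(1.469,5.000)
cell (1,6): code 1000 → (2.000,6.099)–(1.912,6.000)
cell (2,3): code 0010 → (2.000,3.049)–(2.821,4.000)
cell (2,4): code 0111 → (2.821,4.000)–(3.000,4.292)
cell (2,6): code 1001 → (3.000,6.312)–(2.000,6.099)
cell (3,4): code 0010 → (3.000,4.292)–(3.455,5.000)
cell (3,5): code 0011 → (3.455,5.000)–(3.373,6.000)
cell (3,6): code 0001 → (3.373,6.000)–(3.000,6.312)
total: 12 segments, chained into 1 closed loop(s), length Σ = 8.872936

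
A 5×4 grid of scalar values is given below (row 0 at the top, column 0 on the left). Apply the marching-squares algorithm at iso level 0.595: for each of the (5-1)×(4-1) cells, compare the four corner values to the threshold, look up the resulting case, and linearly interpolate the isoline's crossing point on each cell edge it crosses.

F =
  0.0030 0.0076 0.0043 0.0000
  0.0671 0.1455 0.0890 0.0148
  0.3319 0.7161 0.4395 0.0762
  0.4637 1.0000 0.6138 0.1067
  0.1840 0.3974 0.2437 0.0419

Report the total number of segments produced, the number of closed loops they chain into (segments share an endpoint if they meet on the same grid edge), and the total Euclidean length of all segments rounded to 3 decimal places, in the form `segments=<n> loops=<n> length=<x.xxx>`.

segments=8 loops=1 length=5.379

cell (1,0): code 0100 → (1.788,1.000)–(2.000,0.685)
cell (1,1): code 1000 → (2.000,1.438)–(1.788,1.000)
cell (2,0): code 0110 → (2.000,0.685)–(3.000,0.245)
cell (2,1): code 1101 → (2.892,2.000)–(2.000,1.438)
cell (2,2): code 1000 → (3.000,2.037)–(2.892,2.000)
cell (3,0): code 0010 → (3.000,0.245)–(3.672,1.000)
cell (3,1): code 0011 → (3.672,1.000)–(3.051,2.000)
cell (3,2): code 0001 → (3.051,2.000)–(3.000,2.037)
total: 8 segments, chained into 1 closed loop(s), length Σ = 5.378706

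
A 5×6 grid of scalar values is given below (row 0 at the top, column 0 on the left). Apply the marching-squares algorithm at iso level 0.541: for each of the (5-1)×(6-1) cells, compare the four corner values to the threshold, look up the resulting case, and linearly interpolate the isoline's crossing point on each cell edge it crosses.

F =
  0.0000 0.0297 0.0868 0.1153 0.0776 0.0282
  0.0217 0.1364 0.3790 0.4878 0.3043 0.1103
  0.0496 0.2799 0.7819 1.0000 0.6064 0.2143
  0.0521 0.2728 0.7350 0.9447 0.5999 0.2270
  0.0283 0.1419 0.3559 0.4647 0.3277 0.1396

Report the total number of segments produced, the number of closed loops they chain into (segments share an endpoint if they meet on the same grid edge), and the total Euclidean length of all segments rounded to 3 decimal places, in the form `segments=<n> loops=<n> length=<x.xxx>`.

segments=10 loops=1 length=8.456

cell (1,1): code 0100 → (1.402,2.000)–(2.000,1.520)
cell (1,2): code 1100 → (1.104,3.000)–(1.402,2.000)
cell (1,3): code 1100 → (1.784,4.000)–(1.104,3.000)
cell (1,4): code 1000 → (2.000,4.167)–(1.784,4.000)
cell (2,1): code 0110 → (2.000,1.520)–(3.000,1.580)
cell (2,4): code 1001 → (3.000,4.158)–(2.000,4.167)
cell (3,1): code 0010 → (3.000,1.580)–(3.512,2.000)
cell (3,2): code 0011 → (3.512,2.000)–(3.841,3.000)
cell (3,3): code 0011 → (3.841,3.000)–(3.216,4.000)
cell (3,4): code 0001 → (3.216,4.000)–(3.000,4.158)
total: 10 segments, chained into 1 closed loop(s), length Σ = 8.456074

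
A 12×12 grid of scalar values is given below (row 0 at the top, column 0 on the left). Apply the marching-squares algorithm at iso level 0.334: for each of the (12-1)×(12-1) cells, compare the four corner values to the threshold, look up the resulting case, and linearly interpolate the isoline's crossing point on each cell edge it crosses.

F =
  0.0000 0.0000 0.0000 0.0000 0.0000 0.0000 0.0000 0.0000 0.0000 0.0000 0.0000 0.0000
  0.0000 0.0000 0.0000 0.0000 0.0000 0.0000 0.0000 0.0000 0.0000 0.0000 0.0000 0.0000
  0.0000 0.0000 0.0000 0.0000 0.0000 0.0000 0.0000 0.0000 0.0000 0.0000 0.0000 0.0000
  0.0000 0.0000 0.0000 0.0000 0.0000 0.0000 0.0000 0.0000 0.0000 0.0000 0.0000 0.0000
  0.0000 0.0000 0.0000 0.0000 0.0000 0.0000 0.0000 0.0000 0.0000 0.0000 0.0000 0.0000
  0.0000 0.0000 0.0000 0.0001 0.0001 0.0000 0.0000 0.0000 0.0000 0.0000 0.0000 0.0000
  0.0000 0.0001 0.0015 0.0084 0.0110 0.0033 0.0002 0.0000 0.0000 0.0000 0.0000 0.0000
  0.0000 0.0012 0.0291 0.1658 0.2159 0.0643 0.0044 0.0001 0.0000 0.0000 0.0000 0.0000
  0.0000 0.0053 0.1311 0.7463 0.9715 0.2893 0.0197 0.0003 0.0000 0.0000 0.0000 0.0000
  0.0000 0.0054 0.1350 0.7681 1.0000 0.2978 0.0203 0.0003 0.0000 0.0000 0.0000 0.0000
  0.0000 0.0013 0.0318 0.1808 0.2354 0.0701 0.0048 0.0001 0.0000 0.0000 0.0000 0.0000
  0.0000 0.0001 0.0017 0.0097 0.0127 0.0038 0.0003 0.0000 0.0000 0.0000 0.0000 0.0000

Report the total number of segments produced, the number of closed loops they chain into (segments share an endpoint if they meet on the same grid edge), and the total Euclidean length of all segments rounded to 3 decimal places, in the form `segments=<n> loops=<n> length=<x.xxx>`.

cell (7,2): code 0100 → (7.290,3.000)–(8.000,2.330)
cell (7,3): code 1100 → (7.156,4.000)–(7.290,3.000)
cell (7,4): code 1000 → (8.000,4.934)–(7.156,4.000)
cell (8,2): code 0110 → (8.000,2.330)–(9.000,2.314)
cell (8,4): code 1001 → (9.000,4.948)–(8.000,4.934)
cell (9,2): code 0010 → (9.000,2.314)–(9.739,3.000)
cell (9,3): code 0011 → (9.739,3.000)–(9.871,4.000)
cell (9,4): code 0001 → (9.871,4.000)–(9.000,4.948)
total: 8 segments, chained into 1 closed loop(s), length Σ = 8.549217

segments=8 loops=1 length=8.549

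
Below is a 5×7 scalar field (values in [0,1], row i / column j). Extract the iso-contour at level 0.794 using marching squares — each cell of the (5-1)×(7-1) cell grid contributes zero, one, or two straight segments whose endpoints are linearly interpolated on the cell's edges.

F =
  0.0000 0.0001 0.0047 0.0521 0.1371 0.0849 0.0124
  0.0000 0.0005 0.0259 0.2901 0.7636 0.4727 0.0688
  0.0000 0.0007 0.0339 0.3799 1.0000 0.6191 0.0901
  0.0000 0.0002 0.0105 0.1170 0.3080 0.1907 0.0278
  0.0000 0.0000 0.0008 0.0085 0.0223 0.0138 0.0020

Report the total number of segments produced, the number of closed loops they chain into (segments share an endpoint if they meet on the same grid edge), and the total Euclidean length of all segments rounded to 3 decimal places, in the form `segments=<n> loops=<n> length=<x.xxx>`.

cell (1,3): code 0100 → (1.129,4.000)–(2.000,3.668)
cell (1,4): code 1000 → (2.000,4.541)–(1.129,4.000)
cell (2,3): code 0010 → (2.000,3.668)–(2.298,4.000)
cell (2,4): code 0001 → (2.298,4.000)–(2.000,4.541)
total: 4 segments, chained into 1 closed loop(s), length Σ = 3.021581

segments=4 loops=1 length=3.022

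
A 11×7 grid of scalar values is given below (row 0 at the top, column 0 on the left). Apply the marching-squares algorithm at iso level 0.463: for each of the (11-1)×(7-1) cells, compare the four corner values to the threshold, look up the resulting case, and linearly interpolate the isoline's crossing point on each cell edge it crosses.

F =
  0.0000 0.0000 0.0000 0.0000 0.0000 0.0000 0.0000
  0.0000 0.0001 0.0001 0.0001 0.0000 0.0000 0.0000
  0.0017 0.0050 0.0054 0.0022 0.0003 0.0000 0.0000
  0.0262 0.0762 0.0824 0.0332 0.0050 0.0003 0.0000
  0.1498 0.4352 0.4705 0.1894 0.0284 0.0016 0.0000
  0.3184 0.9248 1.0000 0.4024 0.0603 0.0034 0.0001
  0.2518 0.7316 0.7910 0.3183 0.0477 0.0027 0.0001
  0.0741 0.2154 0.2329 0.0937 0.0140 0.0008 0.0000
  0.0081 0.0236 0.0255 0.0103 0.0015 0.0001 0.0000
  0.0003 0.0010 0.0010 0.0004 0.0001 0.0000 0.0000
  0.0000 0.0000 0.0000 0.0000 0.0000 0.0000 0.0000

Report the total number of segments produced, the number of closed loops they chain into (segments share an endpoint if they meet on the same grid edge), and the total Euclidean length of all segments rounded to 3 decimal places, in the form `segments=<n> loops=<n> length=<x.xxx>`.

cell (3,1): code 0100 → (3.981,2.000)–(4.000,1.788)
cell (3,2): code 1000 → (4.000,2.027)–(3.981,2.000)
cell (4,0): code 0100 → (4.057,1.000)–(5.000,0.238)
cell (4,1): code 1110 → (4.000,1.788)–(4.057,1.000)
cell (4,2): code 1001 → (5.000,2.899)–(4.000,2.027)
cell (5,0): code 0110 → (5.000,0.238)–(6.000,0.440)
cell (5,2): code 1001 → (6.000,2.694)–(5.000,2.899)
cell (6,0): code 0010 → (6.000,0.440)–(6.520,1.000)
cell (6,1): code 0011 → (6.520,1.000)–(6.588,2.000)
cell (6,2): code 0001 → (6.588,2.000)–(6.000,2.694)
total: 10 segments, chained into 1 closed loop(s), length Σ = 8.291652

segments=10 loops=1 length=8.292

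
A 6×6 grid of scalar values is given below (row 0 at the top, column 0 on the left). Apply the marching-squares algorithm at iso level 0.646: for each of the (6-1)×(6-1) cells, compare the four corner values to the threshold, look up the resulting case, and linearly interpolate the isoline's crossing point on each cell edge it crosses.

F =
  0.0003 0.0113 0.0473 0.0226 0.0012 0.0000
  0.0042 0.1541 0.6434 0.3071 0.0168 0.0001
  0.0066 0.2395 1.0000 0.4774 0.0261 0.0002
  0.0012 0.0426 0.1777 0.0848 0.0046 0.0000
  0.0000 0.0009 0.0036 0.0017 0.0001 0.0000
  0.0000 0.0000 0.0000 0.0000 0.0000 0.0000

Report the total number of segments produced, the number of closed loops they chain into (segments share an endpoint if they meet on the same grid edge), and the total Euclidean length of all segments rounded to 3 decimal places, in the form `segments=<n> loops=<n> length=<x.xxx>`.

segments=4 loops=1 length=3.735

cell (1,1): code 0100 → (1.007,2.000)–(2.000,1.535)
cell (1,2): code 1000 → (2.000,2.677)–(1.007,2.000)
cell (2,1): code 0010 → (2.000,1.535)–(2.430,2.000)
cell (2,2): code 0001 → (2.430,2.000)–(2.000,2.677)
total: 4 segments, chained into 1 closed loop(s), length Σ = 3.734867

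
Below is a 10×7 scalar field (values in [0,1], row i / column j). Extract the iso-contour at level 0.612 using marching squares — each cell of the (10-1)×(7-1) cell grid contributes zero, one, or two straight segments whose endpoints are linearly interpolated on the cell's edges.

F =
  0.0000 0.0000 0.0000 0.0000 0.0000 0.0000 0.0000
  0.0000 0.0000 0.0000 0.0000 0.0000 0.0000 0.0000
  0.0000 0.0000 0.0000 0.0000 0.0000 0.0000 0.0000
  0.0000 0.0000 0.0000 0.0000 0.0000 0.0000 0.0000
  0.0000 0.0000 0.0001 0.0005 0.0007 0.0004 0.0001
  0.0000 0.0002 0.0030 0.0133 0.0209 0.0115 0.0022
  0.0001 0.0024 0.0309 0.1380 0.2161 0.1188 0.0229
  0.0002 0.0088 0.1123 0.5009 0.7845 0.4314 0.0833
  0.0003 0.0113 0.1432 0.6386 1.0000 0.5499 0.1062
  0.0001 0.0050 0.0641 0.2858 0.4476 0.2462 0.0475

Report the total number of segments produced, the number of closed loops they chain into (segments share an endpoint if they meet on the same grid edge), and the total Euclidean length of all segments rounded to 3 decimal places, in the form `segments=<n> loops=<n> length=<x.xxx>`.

segments=8 loops=1 length=5.805

cell (6,3): code 0100 → (6.697,4.000)–(7.000,3.392)
cell (6,4): code 1000 → (7.000,4.489)–(6.697,4.000)
cell (7,2): code 0100 → (7.807,3.000)–(8.000,2.946)
cell (7,3): code 1110 → (7.000,3.392)–(7.807,3.000)
cell (7,4): code 1001 → (8.000,4.862)–(7.000,4.489)
cell (8,2): code 0010 → (8.000,2.946)–(8.075,3.000)
cell (8,3): code 0011 → (8.075,3.000)–(8.702,4.000)
cell (8,4): code 0001 → (8.702,4.000)–(8.000,4.862)
total: 8 segments, chained into 1 closed loop(s), length Σ = 5.804579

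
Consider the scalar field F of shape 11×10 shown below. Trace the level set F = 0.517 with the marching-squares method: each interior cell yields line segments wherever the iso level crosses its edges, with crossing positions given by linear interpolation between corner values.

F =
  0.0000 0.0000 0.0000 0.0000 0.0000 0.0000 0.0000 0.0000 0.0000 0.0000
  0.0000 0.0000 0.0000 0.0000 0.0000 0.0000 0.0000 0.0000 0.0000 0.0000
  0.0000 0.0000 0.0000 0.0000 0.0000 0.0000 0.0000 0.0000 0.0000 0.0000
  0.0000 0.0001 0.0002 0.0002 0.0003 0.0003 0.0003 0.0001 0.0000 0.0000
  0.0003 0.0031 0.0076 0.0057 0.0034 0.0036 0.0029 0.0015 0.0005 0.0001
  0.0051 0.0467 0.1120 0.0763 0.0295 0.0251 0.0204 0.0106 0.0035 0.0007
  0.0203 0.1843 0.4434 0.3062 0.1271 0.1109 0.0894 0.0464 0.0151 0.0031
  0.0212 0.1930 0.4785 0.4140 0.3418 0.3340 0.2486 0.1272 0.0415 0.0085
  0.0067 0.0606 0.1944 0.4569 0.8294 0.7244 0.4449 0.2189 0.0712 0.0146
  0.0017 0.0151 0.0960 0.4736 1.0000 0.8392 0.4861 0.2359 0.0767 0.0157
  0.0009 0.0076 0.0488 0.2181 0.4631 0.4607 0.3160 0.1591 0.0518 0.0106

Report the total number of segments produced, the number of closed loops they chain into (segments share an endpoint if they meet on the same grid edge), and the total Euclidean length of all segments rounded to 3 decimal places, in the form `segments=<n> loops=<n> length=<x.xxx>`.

segments=8 loops=1 length=8.526

cell (7,3): code 0100 → (7.359,4.000)–(8.000,3.161)
cell (7,4): code 1100 → (7.469,5.000)–(7.359,4.000)
cell (7,5): code 1000 → (8.000,5.742)–(7.469,5.000)
cell (8,3): code 0110 → (8.000,3.161)–(9.000,3.082)
cell (8,5): code 1001 → (9.000,5.912)–(8.000,5.742)
cell (9,3): code 0010 → (9.000,3.082)–(9.900,4.000)
cell (9,4): code 0011 → (9.900,4.000)–(9.851,5.000)
cell (9,5): code 0001 → (9.851,5.000)–(9.000,5.912)
total: 8 segments, chained into 1 closed loop(s), length Σ = 8.525553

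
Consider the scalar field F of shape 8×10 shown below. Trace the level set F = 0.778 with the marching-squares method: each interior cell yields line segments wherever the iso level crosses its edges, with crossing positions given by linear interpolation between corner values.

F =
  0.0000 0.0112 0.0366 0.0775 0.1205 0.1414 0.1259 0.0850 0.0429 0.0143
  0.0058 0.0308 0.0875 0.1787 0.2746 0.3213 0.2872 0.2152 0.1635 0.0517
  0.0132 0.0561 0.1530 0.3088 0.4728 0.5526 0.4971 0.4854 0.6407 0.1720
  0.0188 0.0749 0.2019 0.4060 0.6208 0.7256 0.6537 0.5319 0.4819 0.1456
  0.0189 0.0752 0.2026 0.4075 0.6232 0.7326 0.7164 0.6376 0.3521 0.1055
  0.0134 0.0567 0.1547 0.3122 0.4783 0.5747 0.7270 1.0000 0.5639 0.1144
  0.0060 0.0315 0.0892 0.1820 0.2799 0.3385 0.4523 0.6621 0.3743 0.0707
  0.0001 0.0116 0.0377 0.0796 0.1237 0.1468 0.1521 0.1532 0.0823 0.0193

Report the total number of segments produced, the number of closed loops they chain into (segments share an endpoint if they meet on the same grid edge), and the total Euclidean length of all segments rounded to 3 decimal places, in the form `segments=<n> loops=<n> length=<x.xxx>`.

segments=4 loops=1 length=3.691

cell (4,6): code 0100 → (4.387,7.000)–(5.000,6.187)
cell (4,7): code 1000 → (5.000,7.509)–(4.387,7.000)
cell (5,6): code 0010 → (5.000,6.187)–(5.657,7.000)
cell (5,7): code 0001 → (5.657,7.000)–(5.000,7.509)
total: 4 segments, chained into 1 closed loop(s), length Σ = 3.691157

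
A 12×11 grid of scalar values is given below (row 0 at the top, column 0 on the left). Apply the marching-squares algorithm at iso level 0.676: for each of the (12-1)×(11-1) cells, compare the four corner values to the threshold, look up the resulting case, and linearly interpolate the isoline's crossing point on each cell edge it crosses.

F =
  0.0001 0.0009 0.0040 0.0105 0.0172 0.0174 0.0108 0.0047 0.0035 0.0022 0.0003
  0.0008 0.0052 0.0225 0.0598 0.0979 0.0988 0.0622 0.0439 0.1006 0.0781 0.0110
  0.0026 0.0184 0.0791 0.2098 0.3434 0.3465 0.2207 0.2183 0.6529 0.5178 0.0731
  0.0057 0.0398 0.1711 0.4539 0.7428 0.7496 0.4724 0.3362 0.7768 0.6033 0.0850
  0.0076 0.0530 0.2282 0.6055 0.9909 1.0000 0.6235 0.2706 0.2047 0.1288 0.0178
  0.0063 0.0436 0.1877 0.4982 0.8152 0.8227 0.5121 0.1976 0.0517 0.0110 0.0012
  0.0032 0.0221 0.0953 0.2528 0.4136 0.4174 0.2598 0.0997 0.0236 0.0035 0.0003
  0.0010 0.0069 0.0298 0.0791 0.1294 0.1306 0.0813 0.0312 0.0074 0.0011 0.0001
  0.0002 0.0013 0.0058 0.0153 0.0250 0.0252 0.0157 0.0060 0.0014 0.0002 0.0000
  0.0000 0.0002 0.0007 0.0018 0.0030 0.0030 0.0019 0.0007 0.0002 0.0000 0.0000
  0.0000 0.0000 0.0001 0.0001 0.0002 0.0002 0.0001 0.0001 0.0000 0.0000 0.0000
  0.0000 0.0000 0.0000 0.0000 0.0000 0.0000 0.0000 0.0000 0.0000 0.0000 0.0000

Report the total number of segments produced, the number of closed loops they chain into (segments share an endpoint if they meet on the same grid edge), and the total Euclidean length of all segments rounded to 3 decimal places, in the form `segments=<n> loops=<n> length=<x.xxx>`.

cell (2,3): code 0100 → (2.833,4.000)–(3.000,3.769)
cell (2,4): code 1100 → (2.817,5.000)–(2.833,4.000)
cell (2,5): code 1000 → (3.000,5.266)–(2.817,5.000)
cell (2,7): code 0100 → (2.186,8.000)–(3.000,7.771)
cell (2,8): code 1000 → (3.000,8.581)–(2.186,8.000)
cell (3,3): code 0110 → (3.000,3.769)–(4.000,3.183)
cell (3,5): code 1001 → (4.000,5.861)–(3.000,5.266)
cell (3,7): code 0010 → (3.000,7.771)–(3.176,8.000)
cell (3,8): code 0001 → (3.176,8.000)–(3.000,8.581)
cell (4,3): code 0110 → (4.000,3.183)–(5.000,3.561)
cell (4,5): code 1001 → (5.000,5.472)–(4.000,5.861)
cell (5,3): code 0010 → (5.000,3.561)–(5.347,4.000)
cell (5,4): code 0011 → (5.347,4.000)–(5.362,5.000)
cell (5,5): code 0001 → (5.362,5.000)–(5.000,5.472)
total: 14 segments, chained into 2 closed loop(s), length Σ = 10.967408

segments=14 loops=2 length=10.967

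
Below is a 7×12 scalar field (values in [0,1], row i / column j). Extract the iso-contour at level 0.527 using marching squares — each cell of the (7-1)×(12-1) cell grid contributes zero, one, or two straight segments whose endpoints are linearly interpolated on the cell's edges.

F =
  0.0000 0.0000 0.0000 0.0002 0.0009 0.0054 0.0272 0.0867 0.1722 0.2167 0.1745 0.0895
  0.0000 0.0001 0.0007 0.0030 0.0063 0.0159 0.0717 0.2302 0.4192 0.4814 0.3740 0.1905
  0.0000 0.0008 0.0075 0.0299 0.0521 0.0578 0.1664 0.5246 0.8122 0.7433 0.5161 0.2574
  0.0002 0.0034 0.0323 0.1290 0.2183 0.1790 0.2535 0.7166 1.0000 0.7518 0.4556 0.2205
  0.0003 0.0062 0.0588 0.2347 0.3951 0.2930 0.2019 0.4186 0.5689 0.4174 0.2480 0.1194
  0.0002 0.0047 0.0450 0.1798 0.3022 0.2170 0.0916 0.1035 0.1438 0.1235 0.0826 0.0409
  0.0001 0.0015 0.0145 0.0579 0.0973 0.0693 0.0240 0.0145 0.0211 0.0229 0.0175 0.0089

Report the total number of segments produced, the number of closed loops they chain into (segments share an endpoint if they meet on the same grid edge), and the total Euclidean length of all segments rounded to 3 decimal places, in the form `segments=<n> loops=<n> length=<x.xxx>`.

cell (1,7): code 0100 → (1.274,8.000)–(2.000,7.008)
cell (1,8): code 1100 → (1.174,9.000)–(1.274,8.000)
cell (1,9): code 1000 → (2.000,9.952)–(1.174,9.000)
cell (2,6): code 0100 → (2.013,7.000)–(3.000,6.591)
cell (2,7): code 1110 → (2.000,7.008)–(2.013,7.000)
cell (2,9): code 1001 → (3.000,9.759)–(2.000,9.952)
cell (3,6): code 0010 → (3.000,6.591)–(3.636,7.000)
cell (3,7): code 0111 → (3.636,7.000)–(4.000,7.721)
cell (3,8): code 1011 → (4.000,8.277)–(3.672,9.000)
cell (3,9): code 0001 → (3.672,9.000)–(3.000,9.759)
cell (4,7): code 0010 → (4.000,7.721)–(4.099,8.000)
cell (4,8): code 0001 → (4.099,8.000)–(4.000,8.277)
total: 12 segments, chained into 1 closed loop(s), length Σ = 9.558397

segments=12 loops=1 length=9.558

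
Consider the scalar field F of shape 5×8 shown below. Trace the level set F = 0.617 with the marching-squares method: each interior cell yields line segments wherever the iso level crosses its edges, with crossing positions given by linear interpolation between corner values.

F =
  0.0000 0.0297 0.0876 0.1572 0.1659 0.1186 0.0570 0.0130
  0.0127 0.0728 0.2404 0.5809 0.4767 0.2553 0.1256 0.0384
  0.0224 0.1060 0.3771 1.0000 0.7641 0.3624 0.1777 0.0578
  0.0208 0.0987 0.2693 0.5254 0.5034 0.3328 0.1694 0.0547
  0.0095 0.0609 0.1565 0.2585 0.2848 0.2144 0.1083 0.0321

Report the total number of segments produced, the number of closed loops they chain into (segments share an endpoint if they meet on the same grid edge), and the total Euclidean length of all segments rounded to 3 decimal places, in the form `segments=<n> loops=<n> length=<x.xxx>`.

cell (1,2): code 0100 → (1.086,3.000)–(2.000,2.385)
cell (1,3): code 1100 → (1.488,4.000)–(1.086,3.000)
cell (1,4): code 1000 → (2.000,4.366)–(1.488,4.000)
cell (2,2): code 0010 → (2.000,2.385)–(2.807,3.000)
cell (2,3): code 0011 → (2.807,3.000)–(2.564,4.000)
cell (2,4): code 0001 → (2.564,4.000)–(2.000,4.366)
total: 6 segments, chained into 1 closed loop(s), length Σ = 5.524834

segments=6 loops=1 length=5.525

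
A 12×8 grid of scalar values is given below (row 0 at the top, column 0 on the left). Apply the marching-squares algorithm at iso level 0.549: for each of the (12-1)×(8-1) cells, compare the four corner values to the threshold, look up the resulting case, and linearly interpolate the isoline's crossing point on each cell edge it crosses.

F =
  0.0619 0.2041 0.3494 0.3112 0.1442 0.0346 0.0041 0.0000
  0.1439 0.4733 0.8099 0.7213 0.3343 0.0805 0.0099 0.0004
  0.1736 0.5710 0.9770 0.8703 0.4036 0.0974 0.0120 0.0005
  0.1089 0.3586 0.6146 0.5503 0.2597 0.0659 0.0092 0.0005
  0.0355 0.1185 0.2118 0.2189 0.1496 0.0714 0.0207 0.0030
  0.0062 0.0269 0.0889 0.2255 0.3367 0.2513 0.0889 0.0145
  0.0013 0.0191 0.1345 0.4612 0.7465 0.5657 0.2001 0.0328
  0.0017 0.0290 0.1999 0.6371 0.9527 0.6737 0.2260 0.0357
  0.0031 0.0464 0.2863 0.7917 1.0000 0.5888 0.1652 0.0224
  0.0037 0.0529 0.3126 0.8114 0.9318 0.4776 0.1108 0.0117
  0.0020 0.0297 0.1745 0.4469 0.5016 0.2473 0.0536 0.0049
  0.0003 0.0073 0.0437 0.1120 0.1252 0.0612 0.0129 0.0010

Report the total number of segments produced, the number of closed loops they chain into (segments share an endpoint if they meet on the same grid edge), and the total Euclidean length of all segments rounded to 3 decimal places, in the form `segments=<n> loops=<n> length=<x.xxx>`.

segments=26 loops=2 length=19.840

cell (0,1): code 0100 → (0.433,2.000)–(1.000,1.225)
cell (0,2): code 1100 → (0.580,3.000)–(0.433,2.000)
cell (0,3): code 1000 → (1.000,3.445)–(0.580,3.000)
cell (1,0): code 0100 → (1.775,1.000)–(2.000,0.945)
cell (1,1): code 1110 → (1.000,1.225)–(1.775,1.000)
cell (1,3): code 1001 → (2.000,3.688)–(1.000,3.445)
cell (2,0): code 0010 → (2.000,0.945)–(2.104,1.000)
cell (2,1): code 0111 → (2.104,1.000)–(3.000,1.744)
cell (2,3): code 1001 → (3.000,3.004)–(2.000,3.688)
cell (3,1): code 0010 → (3.000,1.744)–(3.163,2.000)
cell (3,2): code 0011 → (3.163,2.000)–(3.004,3.000)
cell (3,3): code 0001 → (3.004,3.000)–(3.000,3.004)
cell (5,3): code 0100 → (5.518,4.000)–(6.000,3.308)
cell (5,4): code 1100 → (5.947,5.000)–(5.518,4.000)
cell (5,5): code 1000 → (6.000,5.046)–(5.947,5.000)
cell (6,2): code 0100 → (6.499,3.000)–(7.000,2.798)
cell (6,3): code 1110 → (6.000,3.308)–(6.499,3.000)
cell (6,5): code 1001 → (7.000,5.279)–(6.000,5.046)
cell (7,2): code 0110 → (7.000,2.798)–(8.000,2.520)
cell (7,5): code 1001 → (8.000,5.094)–(7.000,5.279)
cell (8,2): code 0110 → (8.000,2.520)–(9.000,2.474)
cell (8,4): code 1011 → (9.000,4.843)–(8.358,5.000)
cell (8,5): code 0001 → (8.358,5.000)–(8.000,5.094)
cell (9,2): code 0010 → (9.000,2.474)–(9.720,3.000)
cell (9,3): code 0011 → (9.720,3.000)–(9.890,4.000)
cell (9,4): code 0001 → (9.890,4.000)–(9.000,4.843)
total: 26 segments, chained into 2 closed loop(s), length Σ = 19.839980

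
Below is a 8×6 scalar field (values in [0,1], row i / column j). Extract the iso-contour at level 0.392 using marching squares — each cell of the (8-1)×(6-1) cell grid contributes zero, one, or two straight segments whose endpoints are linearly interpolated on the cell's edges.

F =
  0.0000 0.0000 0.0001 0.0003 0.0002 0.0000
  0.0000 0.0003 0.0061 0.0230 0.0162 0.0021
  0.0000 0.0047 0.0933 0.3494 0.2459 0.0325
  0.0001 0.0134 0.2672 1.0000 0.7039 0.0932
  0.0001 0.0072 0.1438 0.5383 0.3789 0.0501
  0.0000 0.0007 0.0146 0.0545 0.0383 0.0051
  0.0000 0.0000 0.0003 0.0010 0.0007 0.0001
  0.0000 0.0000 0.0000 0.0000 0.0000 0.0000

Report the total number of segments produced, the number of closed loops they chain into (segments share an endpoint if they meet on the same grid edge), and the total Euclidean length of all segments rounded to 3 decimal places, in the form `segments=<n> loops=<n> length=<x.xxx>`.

cell (2,2): code 0100 → (2.065,3.000)–(3.000,2.170)
cell (2,3): code 1100 → (2.319,4.000)–(2.065,3.000)
cell (2,4): code 1000 → (3.000,4.511)–(2.319,4.000)
cell (3,2): code 0110 → (3.000,2.170)–(4.000,2.629)
cell (3,3): code 1011 → (4.000,3.918)–(3.960,4.000)
cell (3,4): code 0001 → (3.960,4.000)–(3.000,4.511)
cell (4,2): code 0010 → (4.000,2.629)–(4.302,3.000)
cell (4,3): code 0001 → (4.302,3.000)–(4.000,3.918)
total: 8 segments, chained into 1 closed loop(s), length Σ = 6.856335

segments=8 loops=1 length=6.856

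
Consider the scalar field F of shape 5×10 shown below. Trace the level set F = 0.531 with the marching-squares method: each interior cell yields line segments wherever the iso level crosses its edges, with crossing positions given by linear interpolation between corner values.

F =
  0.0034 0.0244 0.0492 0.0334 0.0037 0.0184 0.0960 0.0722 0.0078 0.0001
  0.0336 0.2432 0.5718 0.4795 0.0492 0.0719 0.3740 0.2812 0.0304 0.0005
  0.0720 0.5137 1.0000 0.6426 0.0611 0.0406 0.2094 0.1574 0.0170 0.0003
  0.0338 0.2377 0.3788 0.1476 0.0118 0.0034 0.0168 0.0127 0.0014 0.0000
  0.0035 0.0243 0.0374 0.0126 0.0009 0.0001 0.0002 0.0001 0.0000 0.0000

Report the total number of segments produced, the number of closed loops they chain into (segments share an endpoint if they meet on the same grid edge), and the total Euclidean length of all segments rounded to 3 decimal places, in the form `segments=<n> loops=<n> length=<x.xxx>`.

segments=8 loops=1 length=5.906

cell (0,1): code 0100 → (0.922,2.000)–(1.000,1.876)
cell (0,2): code 1000 → (1.000,2.442)–(0.922,2.000)
cell (1,1): code 0110 → (1.000,1.876)–(2.000,1.036)
cell (1,2): code 1101 → (1.316,3.000)–(1.000,2.442)
cell (1,3): code 1000 → (2.000,3.192)–(1.316,3.000)
cell (2,1): code 0010 → (2.000,1.036)–(2.755,2.000)
cell (2,2): code 0011 → (2.755,2.000)–(2.225,3.000)
cell (2,3): code 0001 → (2.225,3.000)–(2.000,3.192)
total: 8 segments, chained into 1 closed loop(s), length Σ = 5.905888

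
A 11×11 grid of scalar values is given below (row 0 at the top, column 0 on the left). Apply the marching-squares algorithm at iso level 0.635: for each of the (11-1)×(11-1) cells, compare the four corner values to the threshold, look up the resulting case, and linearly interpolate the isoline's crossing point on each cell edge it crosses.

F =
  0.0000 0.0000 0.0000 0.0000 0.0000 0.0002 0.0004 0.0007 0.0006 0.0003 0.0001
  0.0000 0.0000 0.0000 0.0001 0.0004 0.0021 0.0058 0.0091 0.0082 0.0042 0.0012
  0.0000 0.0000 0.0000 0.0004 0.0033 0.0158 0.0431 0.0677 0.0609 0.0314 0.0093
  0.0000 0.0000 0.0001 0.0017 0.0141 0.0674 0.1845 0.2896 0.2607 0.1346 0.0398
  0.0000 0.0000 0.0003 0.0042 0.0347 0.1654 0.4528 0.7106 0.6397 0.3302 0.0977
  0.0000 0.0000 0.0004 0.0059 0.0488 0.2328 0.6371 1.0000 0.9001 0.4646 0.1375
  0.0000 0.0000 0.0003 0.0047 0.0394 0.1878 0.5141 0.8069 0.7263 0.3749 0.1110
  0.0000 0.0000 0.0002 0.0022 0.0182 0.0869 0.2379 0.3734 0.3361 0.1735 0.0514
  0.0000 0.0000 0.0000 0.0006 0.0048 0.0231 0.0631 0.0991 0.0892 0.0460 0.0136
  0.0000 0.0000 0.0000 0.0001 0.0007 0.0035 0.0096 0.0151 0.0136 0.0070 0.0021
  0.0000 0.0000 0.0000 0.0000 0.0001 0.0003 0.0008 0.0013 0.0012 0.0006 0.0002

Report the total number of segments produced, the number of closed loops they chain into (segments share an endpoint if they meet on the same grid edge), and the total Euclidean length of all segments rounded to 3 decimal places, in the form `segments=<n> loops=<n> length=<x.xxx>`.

cell (3,6): code 0100 → (3.820,7.000)–(4.000,6.707)
cell (3,7): code 1100 → (3.988,8.000)–(3.820,7.000)
cell (3,8): code 1000 → (4.000,8.015)–(3.988,8.000)
cell (4,5): code 0100 → (4.989,6.000)–(5.000,5.995)
cell (4,6): code 1110 → (4.000,6.707)–(4.989,6.000)
cell (4,8): code 1001 → (5.000,8.609)–(4.000,8.015)
cell (5,5): code 0010 → (5.000,5.995)–(5.017,6.000)
cell (5,6): code 0111 → (5.017,6.000)–(6.000,6.413)
cell (5,8): code 1001 → (6.000,8.260)–(5.000,8.609)
cell (6,6): code 0010 → (6.000,6.413)–(6.397,7.000)
cell (6,7): code 0011 → (6.397,7.000)–(6.234,8.000)
cell (6,8): code 0001 → (6.234,8.000)–(6.000,8.260)
total: 12 segments, chained into 1 closed loop(s), length Σ = 7.982335

segments=12 loops=1 length=7.982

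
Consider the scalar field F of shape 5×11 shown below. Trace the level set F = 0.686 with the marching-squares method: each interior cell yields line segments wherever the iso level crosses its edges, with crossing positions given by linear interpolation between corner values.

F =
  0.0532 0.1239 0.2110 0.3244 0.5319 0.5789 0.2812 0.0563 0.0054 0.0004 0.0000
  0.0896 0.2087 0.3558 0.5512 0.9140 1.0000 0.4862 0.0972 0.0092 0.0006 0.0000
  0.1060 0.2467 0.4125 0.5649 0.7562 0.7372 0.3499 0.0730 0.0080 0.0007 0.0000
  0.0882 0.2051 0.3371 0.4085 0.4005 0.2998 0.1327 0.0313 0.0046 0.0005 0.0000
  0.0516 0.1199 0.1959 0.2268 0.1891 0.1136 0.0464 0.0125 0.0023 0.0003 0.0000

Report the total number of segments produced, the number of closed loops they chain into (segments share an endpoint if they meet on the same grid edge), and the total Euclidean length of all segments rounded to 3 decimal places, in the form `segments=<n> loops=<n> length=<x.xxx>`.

segments=8 loops=1 length=6.581

cell (0,3): code 0100 → (0.403,4.000)–(1.000,3.372)
cell (0,4): code 1100 → (0.254,5.000)–(0.403,4.000)
cell (0,5): code 1000 → (1.000,5.611)–(0.254,5.000)
cell (1,3): code 0110 → (1.000,3.372)–(2.000,3.633)
cell (1,5): code 1001 → (2.000,5.132)–(1.000,5.611)
cell (2,3): code 0010 → (2.000,3.633)–(2.197,4.000)
cell (2,4): code 0011 → (2.197,4.000)–(2.117,5.000)
cell (2,5): code 0001 → (2.117,5.000)–(2.000,5.132)
total: 8 segments, chained into 1 closed loop(s), length Σ = 6.580596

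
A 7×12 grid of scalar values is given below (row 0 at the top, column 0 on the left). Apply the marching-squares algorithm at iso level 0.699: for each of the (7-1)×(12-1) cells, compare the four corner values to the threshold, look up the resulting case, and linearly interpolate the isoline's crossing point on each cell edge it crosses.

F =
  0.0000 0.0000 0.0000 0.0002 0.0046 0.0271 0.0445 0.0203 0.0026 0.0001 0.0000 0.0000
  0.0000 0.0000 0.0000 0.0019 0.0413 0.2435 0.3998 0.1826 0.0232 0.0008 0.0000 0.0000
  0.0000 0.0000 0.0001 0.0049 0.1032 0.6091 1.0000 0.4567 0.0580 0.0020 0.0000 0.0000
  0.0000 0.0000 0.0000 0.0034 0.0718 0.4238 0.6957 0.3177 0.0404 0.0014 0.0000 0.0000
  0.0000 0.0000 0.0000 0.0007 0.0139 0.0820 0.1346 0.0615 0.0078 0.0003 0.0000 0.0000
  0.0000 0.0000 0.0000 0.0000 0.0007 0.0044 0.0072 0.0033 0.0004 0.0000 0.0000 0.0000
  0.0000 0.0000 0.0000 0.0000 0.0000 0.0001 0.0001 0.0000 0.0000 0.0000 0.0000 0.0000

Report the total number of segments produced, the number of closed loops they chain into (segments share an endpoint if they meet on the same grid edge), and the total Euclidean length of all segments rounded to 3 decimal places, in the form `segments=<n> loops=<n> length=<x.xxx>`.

cell (1,5): code 0100 → (1.499,6.000)–(2.000,5.230)
cell (1,6): code 1000 → (2.000,6.554)–(1.499,6.000)
cell (2,5): code 0010 → (2.000,5.230)–(2.989,6.000)
cell (2,6): code 0001 → (2.989,6.000)–(2.000,6.554)
total: 4 segments, chained into 1 closed loop(s), length Σ = 4.053496

segments=4 loops=1 length=4.053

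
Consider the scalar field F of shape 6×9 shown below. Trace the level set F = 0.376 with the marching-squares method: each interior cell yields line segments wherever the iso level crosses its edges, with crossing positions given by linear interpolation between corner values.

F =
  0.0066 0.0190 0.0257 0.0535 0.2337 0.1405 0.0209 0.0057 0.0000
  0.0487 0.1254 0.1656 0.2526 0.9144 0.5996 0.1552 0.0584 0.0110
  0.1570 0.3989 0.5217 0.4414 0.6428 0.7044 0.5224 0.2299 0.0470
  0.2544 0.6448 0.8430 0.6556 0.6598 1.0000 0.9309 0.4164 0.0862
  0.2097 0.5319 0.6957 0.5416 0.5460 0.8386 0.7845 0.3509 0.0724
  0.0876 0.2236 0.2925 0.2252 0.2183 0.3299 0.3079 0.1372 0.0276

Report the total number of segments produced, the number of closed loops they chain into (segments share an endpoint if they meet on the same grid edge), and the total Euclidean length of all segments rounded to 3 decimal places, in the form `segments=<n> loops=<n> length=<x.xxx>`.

segments=22 loops=1 length=18.662

cell (0,3): code 0100 → (0.209,4.000)–(1.000,3.186)
cell (0,4): code 1100 → (0.513,5.000)–(0.209,4.000)
cell (0,5): code 1000 → (1.000,5.503)–(0.513,5.000)
cell (1,0): code 0100 → (1.916,1.000)–(2.000,0.905)
cell (1,1): code 1100 → (1.591,2.000)–(1.916,1.000)
cell (1,2): code 1100 → (1.654,3.000)–(1.591,2.000)
cell (1,3): code 1110 → (1.000,3.186)–(1.654,3.000)
cell (1,5): code 1101 → (1.601,6.000)–(1.000,5.503)
cell (1,6): code 1000 → (2.000,6.501)–(1.601,6.000)
cell (2,0): code 0110 → (2.000,0.905)–(3.000,0.311)
cell (2,6): code 1101 → (2.783,7.000)–(2.000,6.501)
cell (2,7): code 1000 → (3.000,7.122)–(2.783,7.000)
cell (3,0): code 0110 → (3.000,0.311)–(4.000,0.516)
cell (3,6): code 1011 → (4.000,6.942)–(3.617,7.000)
cell (3,7): code 0001 → (3.617,7.000)–(3.000,7.122)
cell (4,0): code 0010 → (4.000,0.516)–(4.506,1.000)
cell (4,1): code 0011 → (4.506,1.000)–(4.793,2.000)
cell (4,2): code 0011 → (4.793,2.000)–(4.523,3.000)
cell (4,3): code 0011 → (4.523,3.000)–(4.519,4.000)
cell (4,4): code 0011 → (4.519,4.000)–(4.909,5.000)
cell (4,5): code 0011 → (4.909,5.000)–(4.857,6.000)
cell (4,6): code 0001 → (4.857,6.000)–(4.000,6.942)
total: 22 segments, chained into 1 closed loop(s), length Σ = 18.662251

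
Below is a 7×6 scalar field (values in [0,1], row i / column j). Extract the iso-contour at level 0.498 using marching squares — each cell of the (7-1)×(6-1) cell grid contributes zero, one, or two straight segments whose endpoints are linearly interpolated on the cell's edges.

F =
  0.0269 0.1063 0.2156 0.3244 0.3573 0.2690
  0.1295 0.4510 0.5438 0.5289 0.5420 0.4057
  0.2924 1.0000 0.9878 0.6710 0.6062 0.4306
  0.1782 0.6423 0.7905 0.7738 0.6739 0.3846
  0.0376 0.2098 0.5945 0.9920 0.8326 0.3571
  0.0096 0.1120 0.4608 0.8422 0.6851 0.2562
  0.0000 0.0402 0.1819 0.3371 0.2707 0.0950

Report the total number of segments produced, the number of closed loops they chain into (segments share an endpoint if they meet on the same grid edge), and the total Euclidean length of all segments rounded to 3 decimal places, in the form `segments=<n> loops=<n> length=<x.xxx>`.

cell (0,1): code 0100 → (0.860,2.000)–(1.000,1.506)
cell (0,2): code 1100 → (0.849,3.000)–(0.860,2.000)
cell (0,3): code 1100 → (0.762,4.000)–(0.849,3.000)
cell (0,4): code 1000 → (1.000,4.323)–(0.762,4.000)
cell (1,0): code 0100 → (1.086,1.000)–(2.000,0.291)
cell (1,1): code 1110 → (1.000,1.506)–(1.086,1.000)
cell (1,4): code 1001 → (2.000,4.616)–(1.000,4.323)
cell (2,0): code 0110 → (2.000,0.291)–(3.000,0.689)
cell (2,4): code 1001 → (3.000,4.608)–(2.000,4.616)
cell (3,0): code 0010 → (3.000,0.689)–(3.334,1.000)
cell (3,1): code 0111 → (3.334,1.000)–(4.000,1.749)
cell (3,4): code 1001 → (4.000,4.704)–(3.000,4.608)
cell (4,1): code 0010 → (4.000,1.749)–(4.722,2.000)
cell (4,2): code 0111 → (4.722,2.000)–(5.000,2.098)
cell (4,4): code 1001 → (5.000,4.436)–(4.000,4.704)
cell (5,2): code 0010 → (5.000,2.098)–(5.681,3.000)
cell (5,3): code 0011 → (5.681,3.000)–(5.451,4.000)
cell (5,4): code 0001 → (5.451,4.000)–(5.000,4.436)
total: 18 segments, chained into 1 closed loop(s), length Σ = 15.049684

segments=18 loops=1 length=15.050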